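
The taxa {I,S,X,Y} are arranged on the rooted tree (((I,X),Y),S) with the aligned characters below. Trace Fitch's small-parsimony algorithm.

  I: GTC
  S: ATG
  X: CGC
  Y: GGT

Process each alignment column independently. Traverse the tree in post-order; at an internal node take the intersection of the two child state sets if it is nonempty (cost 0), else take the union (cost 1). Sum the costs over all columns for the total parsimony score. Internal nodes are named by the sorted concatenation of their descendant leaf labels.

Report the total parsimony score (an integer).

6

IX@0: {G} ∪ {C} = {C,G} (union, +1)
IXY@0: {C,G} ∩ {G} = {G} (intersection, +0)
ISXY@0: {G} ∪ {A} = {A,G} (union, +1)
IX@1: {T} ∪ {G} = {G,T} (union, +1)
IXY@1: {G,T} ∩ {G} = {G} (intersection, +0)
ISXY@1: {G} ∪ {T} = {G,T} (union, +1)
IX@2: {C} ∩ {C} = {C} (intersection, +0)
IXY@2: {C} ∪ {T} = {C,T} (union, +1)
ISXY@2: {C,T} ∪ {G} = {C,G,T} (union, +1)
per-site changes: [2, 2, 2]; total = 6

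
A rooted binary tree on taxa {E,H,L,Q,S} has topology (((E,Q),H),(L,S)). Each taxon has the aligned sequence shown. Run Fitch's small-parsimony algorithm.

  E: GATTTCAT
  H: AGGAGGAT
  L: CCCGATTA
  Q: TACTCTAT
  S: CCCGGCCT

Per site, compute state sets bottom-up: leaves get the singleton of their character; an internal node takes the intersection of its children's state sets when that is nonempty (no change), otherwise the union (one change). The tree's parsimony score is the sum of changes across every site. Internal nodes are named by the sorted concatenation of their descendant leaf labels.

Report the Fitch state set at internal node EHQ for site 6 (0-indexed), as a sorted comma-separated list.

A

site 0, node EQ: E={G} ∪ Q={T} → {G,T} (+1)
site 0, node EHQ: EQ={G,T} ∪ H={A} → {A,G,T} (+1)
site 0, node LS: L={C} ∩ S={C} → {C} (+0)
site 0, node EHLQS: EHQ={A,G,T} ∪ LS={C} → {A,C,G,T} (+1)
site 1, node EQ: E={A} ∩ Q={A} → {A} (+0)
site 1, node EHQ: EQ={A} ∪ H={G} → {A,G} (+1)
site 1, node LS: L={C} ∩ S={C} → {C} (+0)
site 1, node EHLQS: EHQ={A,G} ∪ LS={C} → {A,C,G} (+1)
site 2, node EQ: E={T} ∪ Q={C} → {C,T} (+1)
site 2, node EHQ: EQ={C,T} ∪ H={G} → {C,G,T} (+1)
site 2, node LS: L={C} ∩ S={C} → {C} (+0)
site 2, node EHLQS: EHQ={C,G,T} ∩ LS={C} → {C} (+0)
site 3, node EQ: E={T} ∩ Q={T} → {T} (+0)
site 3, node EHQ: EQ={T} ∪ H={A} → {A,T} (+1)
site 3, node LS: L={G} ∩ S={G} → {G} (+0)
site 3, node EHLQS: EHQ={A,T} ∪ LS={G} → {A,G,T} (+1)
site 4, node EQ: E={T} ∪ Q={C} → {C,T} (+1)
site 4, node EHQ: EQ={C,T} ∪ H={G} → {C,G,T} (+1)
site 4, node LS: L={A} ∪ S={G} → {A,G} (+1)
site 4, node EHLQS: EHQ={C,G,T} ∩ LS={A,G} → {G} (+0)
site 5, node EQ: E={C} ∪ Q={T} → {C,T} (+1)
site 5, node EHQ: EQ={C,T} ∪ H={G} → {C,G,T} (+1)
site 5, node LS: L={T} ∪ S={C} → {C,T} (+1)
site 5, node EHLQS: EHQ={C,G,T} ∩ LS={C,T} → {C,T} (+0)
site 6, node EQ: E={A} ∩ Q={A} → {A} (+0)
site 6, node EHQ: EQ={A} ∩ H={A} → {A} (+0)
site 6, node LS: L={T} ∪ S={C} → {C,T} (+1)
site 6, node EHLQS: EHQ={A} ∪ LS={C,T} → {A,C,T} (+1)
site 7, node EQ: E={T} ∩ Q={T} → {T} (+0)
site 7, node EHQ: EQ={T} ∩ H={T} → {T} (+0)
site 7, node LS: L={A} ∪ S={T} → {A,T} (+1)
site 7, node EHLQS: EHQ={T} ∩ LS={A,T} → {T} (+0)
per-site changes: [3, 2, 2, 2, 3, 3, 2, 1]; total = 18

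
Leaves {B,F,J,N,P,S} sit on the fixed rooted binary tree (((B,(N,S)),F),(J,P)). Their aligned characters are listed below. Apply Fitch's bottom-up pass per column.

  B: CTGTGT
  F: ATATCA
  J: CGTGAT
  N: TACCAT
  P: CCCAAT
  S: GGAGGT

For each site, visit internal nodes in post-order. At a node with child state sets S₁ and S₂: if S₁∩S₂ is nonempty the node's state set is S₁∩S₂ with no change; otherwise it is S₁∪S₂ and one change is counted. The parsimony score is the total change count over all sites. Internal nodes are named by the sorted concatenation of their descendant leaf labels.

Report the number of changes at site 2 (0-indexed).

4

NS@0: {T} ∪ {G} = {G,T} (union, +1)
BNS@0: {C} ∪ {G,T} = {C,G,T} (union, +1)
BFNS@0: {C,G,T} ∪ {A} = {A,C,G,T} (union, +1)
JP@0: {C} ∩ {C} = {C} (intersection, +0)
BFJNPS@0: {A,C,G,T} ∩ {C} = {C} (intersection, +0)
NS@1: {A} ∪ {G} = {A,G} (union, +1)
BNS@1: {T} ∪ {A,G} = {A,G,T} (union, +1)
BFNS@1: {A,G,T} ∩ {T} = {T} (intersection, +0)
JP@1: {G} ∪ {C} = {C,G} (union, +1)
BFJNPS@1: {T} ∪ {C,G} = {C,G,T} (union, +1)
NS@2: {C} ∪ {A} = {A,C} (union, +1)
BNS@2: {G} ∪ {A,C} = {A,C,G} (union, +1)
BFNS@2: {A,C,G} ∩ {A} = {A} (intersection, +0)
JP@2: {T} ∪ {C} = {C,T} (union, +1)
BFJNPS@2: {A} ∪ {C,T} = {A,C,T} (union, +1)
NS@3: {C} ∪ {G} = {C,G} (union, +1)
BNS@3: {T} ∪ {C,G} = {C,G,T} (union, +1)
BFNS@3: {C,G,T} ∩ {T} = {T} (intersection, +0)
JP@3: {G} ∪ {A} = {A,G} (union, +1)
BFJNPS@3: {T} ∪ {A,G} = {A,G,T} (union, +1)
NS@4: {A} ∪ {G} = {A,G} (union, +1)
BNS@4: {G} ∩ {A,G} = {G} (intersection, +0)
BFNS@4: {G} ∪ {C} = {C,G} (union, +1)
JP@4: {A} ∩ {A} = {A} (intersection, +0)
BFJNPS@4: {C,G} ∪ {A} = {A,C,G} (union, +1)
NS@5: {T} ∩ {T} = {T} (intersection, +0)
BNS@5: {T} ∩ {T} = {T} (intersection, +0)
BFNS@5: {T} ∪ {A} = {A,T} (union, +1)
JP@5: {T} ∩ {T} = {T} (intersection, +0)
BFJNPS@5: {A,T} ∩ {T} = {T} (intersection, +0)
per-site changes: [3, 4, 4, 4, 3, 1]; total = 19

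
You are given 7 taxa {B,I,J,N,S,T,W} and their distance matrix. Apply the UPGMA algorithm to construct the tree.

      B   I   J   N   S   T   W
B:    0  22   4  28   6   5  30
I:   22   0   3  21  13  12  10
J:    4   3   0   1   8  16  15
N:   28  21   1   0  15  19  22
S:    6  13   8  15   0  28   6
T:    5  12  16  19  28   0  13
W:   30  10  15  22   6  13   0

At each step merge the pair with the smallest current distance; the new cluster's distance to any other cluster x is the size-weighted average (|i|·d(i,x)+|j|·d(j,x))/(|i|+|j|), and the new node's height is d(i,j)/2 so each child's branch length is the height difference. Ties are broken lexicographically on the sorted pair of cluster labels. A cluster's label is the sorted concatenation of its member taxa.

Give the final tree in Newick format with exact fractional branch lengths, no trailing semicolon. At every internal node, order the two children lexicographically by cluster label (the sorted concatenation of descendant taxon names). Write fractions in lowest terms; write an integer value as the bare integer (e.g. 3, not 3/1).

((B:5/2,T:5/2):32/5,((I:23/4,(S:3,W:3):11/4):5/4,(J:1/2,N:1/2):13/2):19/10)

step 1: merge (J,N) at d=1; branch lengths J→1/2, N→1/2; new cluster JN
  updated: d(B,JN)=16, d(I,JN)=12, d(JN,S)=23/2, d(JN,T)=35/2, d(JN,W)=37/2
step 2: merge (B,T) at d=5; branch lengths B→5/2, T→5/2; new cluster BT
  updated: d(BT,I)=17, d(BT,JN)=67/4, d(BT,S)=17, d(BT,W)=43/2
step 3: merge (S,W) at d=6; branch lengths S→3, W→3; new cluster SW
  updated: d(BT,SW)=77/4, d(I,SW)=23/2, d(JN,SW)=15
step 4: merge (I,SW) at d=23/2; branch lengths I→23/4, SW→11/4; new cluster ISW
  updated: d(BT,ISW)=37/2, d(ISW,JN)=14
step 5: merge (ISW,JN) at d=14; branch lengths ISW→5/4, JN→13/2; new cluster IJNSW
  updated: d(BT,IJNSW)=89/5
step 6: merge (BT,IJNSW) at d=89/5; branch lengths BT→32/5, IJNSW→19/10; new cluster BIJNSTW
final tree: ((B:5/2,T:5/2):32/5,((I:23/4,(S:3,W:3):11/4):5/4,(J:1/2,N:1/2):13/2):19/10)
total length: 731/20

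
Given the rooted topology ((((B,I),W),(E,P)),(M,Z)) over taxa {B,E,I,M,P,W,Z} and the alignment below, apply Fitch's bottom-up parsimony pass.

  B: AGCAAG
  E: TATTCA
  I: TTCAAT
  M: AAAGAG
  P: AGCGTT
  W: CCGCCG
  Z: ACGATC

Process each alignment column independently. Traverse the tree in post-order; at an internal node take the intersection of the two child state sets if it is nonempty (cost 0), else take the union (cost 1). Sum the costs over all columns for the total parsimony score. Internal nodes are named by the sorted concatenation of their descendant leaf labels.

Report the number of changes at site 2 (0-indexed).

4

site 0, node BI: B={A} ∪ I={T} → {A,T} (+1)
site 0, node BIW: BI={A,T} ∪ W={C} → {A,C,T} (+1)
site 0, node EP: E={T} ∪ P={A} → {A,T} (+1)
site 0, node BEIPW: BIW={A,C,T} ∩ EP={A,T} → {A,T} (+0)
site 0, node MZ: M={A} ∩ Z={A} → {A} (+0)
site 0, node BEIMPWZ: BEIPW={A,T} ∩ MZ={A} → {A} (+0)
site 1, node BI: B={G} ∪ I={T} → {G,T} (+1)
site 1, node BIW: BI={G,T} ∪ W={C} → {C,G,T} (+1)
site 1, node EP: E={A} ∪ P={G} → {A,G} (+1)
site 1, node BEIPW: BIW={C,G,T} ∩ EP={A,G} → {G} (+0)
site 1, node MZ: M={A} ∪ Z={C} → {A,C} (+1)
site 1, node BEIMPWZ: BEIPW={G} ∪ MZ={A,C} → {A,C,G} (+1)
site 2, node BI: B={C} ∩ I={C} → {C} (+0)
site 2, node BIW: BI={C} ∪ W={G} → {C,G} (+1)
site 2, node EP: E={T} ∪ P={C} → {C,T} (+1)
site 2, node BEIPW: BIW={C,G} ∩ EP={C,T} → {C} (+0)
site 2, node MZ: M={A} ∪ Z={G} → {A,G} (+1)
site 2, node BEIMPWZ: BEIPW={C} ∪ MZ={A,G} → {A,C,G} (+1)
site 3, node BI: B={A} ∩ I={A} → {A} (+0)
site 3, node BIW: BI={A} ∪ W={C} → {A,C} (+1)
site 3, node EP: E={T} ∪ P={G} → {G,T} (+1)
site 3, node BEIPW: BIW={A,C} ∪ EP={G,T} → {A,C,G,T} (+1)
site 3, node MZ: M={G} ∪ Z={A} → {A,G} (+1)
site 3, node BEIMPWZ: BEIPW={A,C,G,T} ∩ MZ={A,G} → {A,G} (+0)
site 4, node BI: B={A} ∩ I={A} → {A} (+0)
site 4, node BIW: BI={A} ∪ W={C} → {A,C} (+1)
site 4, node EP: E={C} ∪ P={T} → {C,T} (+1)
site 4, node BEIPW: BIW={A,C} ∩ EP={C,T} → {C} (+0)
site 4, node MZ: M={A} ∪ Z={T} → {A,T} (+1)
site 4, node BEIMPWZ: BEIPW={C} ∪ MZ={A,T} → {A,C,T} (+1)
site 5, node BI: B={G} ∪ I={T} → {G,T} (+1)
site 5, node BIW: BI={G,T} ∩ W={G} → {G} (+0)
site 5, node EP: E={A} ∪ P={T} → {A,T} (+1)
site 5, node BEIPW: BIW={G} ∪ EP={A,T} → {A,G,T} (+1)
site 5, node MZ: M={G} ∪ Z={C} → {C,G} (+1)
site 5, node BEIMPWZ: BEIPW={A,G,T} ∩ MZ={C,G} → {G} (+0)
per-site changes: [3, 5, 4, 4, 4, 4]; total = 24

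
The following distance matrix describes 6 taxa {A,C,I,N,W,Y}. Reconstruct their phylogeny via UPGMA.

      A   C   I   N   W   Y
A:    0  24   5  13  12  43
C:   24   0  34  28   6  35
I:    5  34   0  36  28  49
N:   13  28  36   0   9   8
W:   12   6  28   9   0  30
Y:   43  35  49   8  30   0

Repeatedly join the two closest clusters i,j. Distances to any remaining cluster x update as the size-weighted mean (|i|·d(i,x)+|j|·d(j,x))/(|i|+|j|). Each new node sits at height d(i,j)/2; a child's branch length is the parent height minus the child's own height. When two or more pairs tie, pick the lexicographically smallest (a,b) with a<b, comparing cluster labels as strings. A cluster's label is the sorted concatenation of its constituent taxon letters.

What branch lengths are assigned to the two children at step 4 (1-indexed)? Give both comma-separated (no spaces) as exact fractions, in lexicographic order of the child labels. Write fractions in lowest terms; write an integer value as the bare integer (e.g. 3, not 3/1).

39/4,37/4

step 1: merge (A,I) at d=5; branch lengths A→5/2, I→5/2; new cluster AI
  updated: d(AI,C)=29, d(AI,N)=49/2, d(AI,W)=20, d(AI,Y)=46
step 2: merge (C,W) at d=6; branch lengths C→3, W→3; new cluster CW
  updated: d(AI,CW)=49/2, d(CW,N)=37/2, d(CW,Y)=65/2
step 3: merge (N,Y) at d=8; branch lengths N→4, Y→4; new cluster NY
  updated: d(AI,NY)=141/4, d(CW,NY)=51/2
step 4: merge (AI,CW) at d=49/2; branch lengths AI→39/4, CW→37/4; new cluster ACIW
  updated: d(ACIW,NY)=243/8
step 5: merge (ACIW,NY) at d=243/8; branch lengths ACIW→47/16, NY→179/16; new cluster ACINWY
final tree: (((A:5/2,I:5/2):39/4,(C:3,W:3):37/4):47/16,(N:4,Y:4):179/16)
total length: 417/8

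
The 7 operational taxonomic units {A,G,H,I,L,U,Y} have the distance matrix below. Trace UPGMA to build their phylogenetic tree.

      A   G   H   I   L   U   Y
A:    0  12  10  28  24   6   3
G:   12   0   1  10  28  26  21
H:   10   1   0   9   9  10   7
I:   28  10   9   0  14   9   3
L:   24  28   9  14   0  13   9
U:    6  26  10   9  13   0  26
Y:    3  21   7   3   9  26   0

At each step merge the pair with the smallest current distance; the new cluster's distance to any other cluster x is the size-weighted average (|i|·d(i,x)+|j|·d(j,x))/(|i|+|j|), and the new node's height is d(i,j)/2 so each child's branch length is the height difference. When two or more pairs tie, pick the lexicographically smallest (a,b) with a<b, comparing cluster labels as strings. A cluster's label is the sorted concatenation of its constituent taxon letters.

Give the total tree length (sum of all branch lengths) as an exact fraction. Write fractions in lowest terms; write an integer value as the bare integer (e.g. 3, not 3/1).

step 1: merge (G,H) at d=1; branch lengths G→1/2, H→1/2; new cluster GH
  updated: d(A,GH)=11, d(GH,I)=19/2, d(GH,L)=37/2, d(GH,U)=18, d(GH,Y)=14
step 2: merge (A,Y) at d=3; branch lengths A→3/2, Y→3/2; new cluster AY
  updated: d(AY,GH)=25/2, d(AY,I)=31/2, d(AY,L)=33/2, d(AY,U)=16
step 3: merge (I,U) at d=9; branch lengths I→9/2, U→9/2; new cluster IU
  updated: d(AY,IU)=63/4, d(GH,IU)=55/4, d(IU,L)=27/2
step 4: merge (AY,GH) at d=25/2; branch lengths AY→19/4, GH→23/4; new cluster AGHY
  updated: d(AGHY,IU)=59/4, d(AGHY,L)=35/2
step 5: merge (IU,L) at d=27/2; branch lengths IU→9/4, L→27/4; new cluster ILU
  updated: d(AGHY,ILU)=47/3
step 6: merge (AGHY,ILU) at d=47/3; branch lengths AGHY→19/12, ILU→13/12; new cluster AGHILUY
final tree: (((A:3/2,Y:3/2):19/4,(G:1/2,H:1/2):23/4):19/12,((I:9/2,U:9/2):9/4,L:27/4):13/12)
total length: 211/6

211/6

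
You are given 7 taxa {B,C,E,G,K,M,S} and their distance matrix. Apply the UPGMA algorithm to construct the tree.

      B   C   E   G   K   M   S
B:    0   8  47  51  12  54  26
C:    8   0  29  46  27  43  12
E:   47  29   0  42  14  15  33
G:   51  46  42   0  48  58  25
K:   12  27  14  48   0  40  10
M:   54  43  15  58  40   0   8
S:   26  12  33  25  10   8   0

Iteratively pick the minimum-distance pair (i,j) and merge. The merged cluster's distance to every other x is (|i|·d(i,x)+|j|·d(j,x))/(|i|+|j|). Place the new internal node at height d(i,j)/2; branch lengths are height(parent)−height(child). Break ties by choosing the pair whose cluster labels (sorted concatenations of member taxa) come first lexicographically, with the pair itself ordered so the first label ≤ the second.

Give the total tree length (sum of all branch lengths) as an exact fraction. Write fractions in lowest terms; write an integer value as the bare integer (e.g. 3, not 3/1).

703/8

step 1: merge (B,C) at d=8; branch lengths B→4, C→4; new cluster BC
  updated: d(BC,E)=38, d(BC,G)=97/2, d(BC,K)=39/2, d(BC,M)=97/2, d(BC,S)=19
step 2: merge (M,S) at d=8; branch lengths M→4, S→4; new cluster MS
  updated: d(BC,MS)=135/4, d(E,MS)=24, d(G,MS)=83/2, d(K,MS)=25
step 3: merge (E,K) at d=14; branch lengths E→7, K→7; new cluster EK
  updated: d(BC,EK)=115/4, d(EK,G)=45, d(EK,MS)=49/2
step 4: merge (EK,MS) at d=49/2; branch lengths EK→21/4, MS→33/4; new cluster EKMS
  updated: d(BC,EKMS)=125/4, d(EKMS,G)=173/4
step 5: merge (BC,EKMS) at d=125/4; branch lengths BC→93/8, EKMS→27/8; new cluster BCEKMS
  updated: d(BCEKMS,G)=45
step 6: merge (BCEKMS,G) at d=45; branch lengths BCEKMS→55/8, G→45/2; new cluster BCEGKMS
final tree: (((B:4,C:4):93/8,((E:7,K:7):21/4,(M:4,S:4):33/4):27/8):55/8,G:45/2)
total length: 703/8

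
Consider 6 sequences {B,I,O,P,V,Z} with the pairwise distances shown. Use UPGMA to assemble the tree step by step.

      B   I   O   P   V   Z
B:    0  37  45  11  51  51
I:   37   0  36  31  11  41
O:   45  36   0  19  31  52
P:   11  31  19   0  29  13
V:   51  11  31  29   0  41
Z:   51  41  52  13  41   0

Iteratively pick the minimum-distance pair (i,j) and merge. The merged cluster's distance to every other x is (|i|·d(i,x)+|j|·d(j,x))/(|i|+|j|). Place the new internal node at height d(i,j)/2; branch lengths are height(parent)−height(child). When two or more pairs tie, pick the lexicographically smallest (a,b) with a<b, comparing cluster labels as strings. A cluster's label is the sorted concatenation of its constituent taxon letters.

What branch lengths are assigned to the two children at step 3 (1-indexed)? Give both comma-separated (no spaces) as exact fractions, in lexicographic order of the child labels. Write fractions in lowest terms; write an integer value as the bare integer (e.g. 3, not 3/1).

21/2,16

1. join B+P (d=11) ⇒ BP; edges |B|=11/2, |P|=11/2
  updated: d(BP,I)=34, d(BP,O)=32, d(BP,V)=40, d(BP,Z)=32
2. join I+V (d=11) ⇒ IV; edges |I|=11/2, |V|=11/2
  updated: d(BP,IV)=37, d(IV,O)=67/2, d(IV,Z)=41
3. join BP+O (d=32) ⇒ BOP; edges |BP|=21/2, |O|=16
  updated: d(BOP,IV)=215/6, d(BOP,Z)=116/3
4. join BOP+IV (d=215/6) ⇒ BIOPV; edges |BOP|=23/12, |IV|=149/12
  updated: d(BIOPV,Z)=198/5
5. join BIOPV+Z (d=198/5) ⇒ BIOPVZ; edges |BIOPV|=113/60, |Z|=99/5
final tree: ((((B:11/2,P:11/2):21/2,O:16):23/12,(I:11/2,V:11/2):149/12):113/60,Z:99/5)
total length: 5071/60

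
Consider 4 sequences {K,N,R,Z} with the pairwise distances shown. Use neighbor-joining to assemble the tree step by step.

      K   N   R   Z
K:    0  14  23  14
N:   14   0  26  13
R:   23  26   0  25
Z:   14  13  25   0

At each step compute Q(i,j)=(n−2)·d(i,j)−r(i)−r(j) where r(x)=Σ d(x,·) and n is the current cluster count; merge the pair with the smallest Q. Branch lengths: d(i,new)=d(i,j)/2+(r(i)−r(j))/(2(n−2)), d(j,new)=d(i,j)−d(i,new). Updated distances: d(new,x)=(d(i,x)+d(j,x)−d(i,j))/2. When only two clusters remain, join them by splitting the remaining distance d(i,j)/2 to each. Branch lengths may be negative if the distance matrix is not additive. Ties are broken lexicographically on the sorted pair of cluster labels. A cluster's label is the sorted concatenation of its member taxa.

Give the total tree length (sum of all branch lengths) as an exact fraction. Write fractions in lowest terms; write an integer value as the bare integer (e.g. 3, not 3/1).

iteration 1: select K,R (d=23, Q=-79); attach at lengths (23/4, 69/4); label the merged cluster KR
  updated: d(KR,N)=17/2, d(KR,Z)=8
iteration 2: select KR,N (d=17/2, Q=-59/2); attach at lengths (7/4, 27/4); label the merged cluster KNR
  updated: d(KNR,Z)=25/4
iteration 3: select KNR,Z (d=25/4); attach at lengths (25/8, 25/8); label the merged cluster KNRZ
final tree: (((K:23/4,R:69/4):7/4,N:27/4):25/8,Z:25/8)
total length: 151/4

151/4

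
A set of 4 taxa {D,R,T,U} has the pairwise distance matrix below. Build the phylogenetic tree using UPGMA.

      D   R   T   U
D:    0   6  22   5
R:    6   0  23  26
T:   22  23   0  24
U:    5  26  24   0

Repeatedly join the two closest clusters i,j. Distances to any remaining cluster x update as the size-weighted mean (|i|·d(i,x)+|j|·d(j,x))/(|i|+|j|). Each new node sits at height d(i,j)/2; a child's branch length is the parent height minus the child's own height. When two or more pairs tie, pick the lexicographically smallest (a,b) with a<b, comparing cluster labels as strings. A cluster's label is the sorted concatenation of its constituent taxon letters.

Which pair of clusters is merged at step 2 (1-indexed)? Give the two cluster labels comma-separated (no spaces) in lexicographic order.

iteration 1: select D,U (d=5); attach at lengths (5/2, 5/2); label the merged cluster DU
  updated: d(DU,R)=16, d(DU,T)=23
iteration 2: select DU,R (d=16); attach at lengths (11/2, 8); label the merged cluster DRU
  updated: d(DRU,T)=23
iteration 3: select DRU,T (d=23); attach at lengths (7/2, 23/2); label the merged cluster DRTU
final tree: (((D:5/2,U:5/2):11/2,R:8):7/2,T:23/2)
total length: 67/2

DU,R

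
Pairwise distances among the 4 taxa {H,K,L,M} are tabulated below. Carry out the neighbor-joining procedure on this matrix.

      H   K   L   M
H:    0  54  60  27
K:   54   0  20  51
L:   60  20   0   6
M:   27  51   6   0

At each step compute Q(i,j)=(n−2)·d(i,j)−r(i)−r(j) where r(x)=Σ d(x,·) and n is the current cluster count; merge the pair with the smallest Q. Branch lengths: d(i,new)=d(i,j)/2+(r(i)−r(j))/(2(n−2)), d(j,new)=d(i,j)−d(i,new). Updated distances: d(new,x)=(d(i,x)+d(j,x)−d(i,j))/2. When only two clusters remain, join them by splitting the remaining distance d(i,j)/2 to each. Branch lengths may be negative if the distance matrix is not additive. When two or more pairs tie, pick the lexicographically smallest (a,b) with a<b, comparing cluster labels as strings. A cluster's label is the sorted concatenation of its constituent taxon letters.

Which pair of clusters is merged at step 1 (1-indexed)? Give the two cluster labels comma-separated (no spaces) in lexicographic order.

H,M

step 1: merge (H,M) at d=27, Q=-171; branch lengths H→111/4, M→-3/4; new cluster HM
  updated: d(HM,K)=39, d(HM,L)=39/2
step 2: merge (HM,K) at d=39, Q=-157/2; branch lengths HM→77/4, K→79/4; new cluster HKM
  updated: d(HKM,L)=1/4
step 3: merge (HKM,L) at d=1/4; branch lengths HKM→1/8, L→1/8; new cluster HKLM
final tree: (((H:111/4,M:-3/4):77/4,K:79/4):1/8,L:1/8)
total length: 265/4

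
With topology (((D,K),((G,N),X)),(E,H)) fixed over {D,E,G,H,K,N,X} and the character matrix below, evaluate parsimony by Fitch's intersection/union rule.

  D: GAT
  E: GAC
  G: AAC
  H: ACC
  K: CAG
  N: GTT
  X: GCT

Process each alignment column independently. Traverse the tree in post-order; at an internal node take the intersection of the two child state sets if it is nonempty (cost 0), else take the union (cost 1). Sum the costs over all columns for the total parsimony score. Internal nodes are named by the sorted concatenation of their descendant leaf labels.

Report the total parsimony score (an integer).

site 0, node DK: D={G} ∪ K={C} → {C,G} (+1)
site 0, node GN: G={A} ∪ N={G} → {A,G} (+1)
site 0, node GNX: GN={A,G} ∩ X={G} → {G} (+0)
site 0, node DGKNX: DK={C,G} ∩ GNX={G} → {G} (+0)
site 0, node EH: E={G} ∪ H={A} → {A,G} (+1)
site 0, node DEGHKNX: DGKNX={G} ∩ EH={A,G} → {G} (+0)
site 1, node DK: D={A} ∩ K={A} → {A} (+0)
site 1, node GN: G={A} ∪ N={T} → {A,T} (+1)
site 1, node GNX: GN={A,T} ∪ X={C} → {A,C,T} (+1)
site 1, node DGKNX: DK={A} ∩ GNX={A,C,T} → {A} (+0)
site 1, node EH: E={A} ∪ H={C} → {A,C} (+1)
site 1, node DEGHKNX: DGKNX={A} ∩ EH={A,C} → {A} (+0)
site 2, node DK: D={T} ∪ K={G} → {G,T} (+1)
site 2, node GN: G={C} ∪ N={T} → {C,T} (+1)
site 2, node GNX: GN={C,T} ∩ X={T} → {T} (+0)
site 2, node DGKNX: DK={G,T} ∩ GNX={T} → {T} (+0)
site 2, node EH: E={C} ∩ H={C} → {C} (+0)
site 2, node DEGHKNX: DGKNX={T} ∪ EH={C} → {C,T} (+1)
per-site changes: [3, 3, 3]; total = 9

9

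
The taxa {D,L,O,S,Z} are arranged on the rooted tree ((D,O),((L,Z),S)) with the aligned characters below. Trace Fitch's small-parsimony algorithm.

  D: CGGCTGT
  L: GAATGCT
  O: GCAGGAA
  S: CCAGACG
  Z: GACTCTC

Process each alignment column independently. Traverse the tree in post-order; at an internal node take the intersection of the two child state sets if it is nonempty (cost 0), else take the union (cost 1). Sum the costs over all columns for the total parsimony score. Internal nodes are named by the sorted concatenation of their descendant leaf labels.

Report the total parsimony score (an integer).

17

[col 0] DO: children D:{C}, O:{G} ∪→ {C,G}; cost 1
[col 0] LZ: children L:{G}, Z:{G} ∩→ {G}; cost 0
[col 0] LSZ: children LZ:{G}, S:{C} ∪→ {C,G}; cost 1
[col 0] DLOSZ: children DO:{C,G}, LSZ:{C,G} ∩→ {C,G}; cost 0
[col 1] DO: children D:{G}, O:{C} ∪→ {C,G}; cost 1
[col 1] LZ: children L:{A}, Z:{A} ∩→ {A}; cost 0
[col 1] LSZ: children LZ:{A}, S:{C} ∪→ {A,C}; cost 1
[col 1] DLOSZ: children DO:{C,G}, LSZ:{A,C} ∩→ {C}; cost 0
[col 2] DO: children D:{G}, O:{A} ∪→ {A,G}; cost 1
[col 2] LZ: children L:{A}, Z:{C} ∪→ {A,C}; cost 1
[col 2] LSZ: children LZ:{A,C}, S:{A} ∩→ {A}; cost 0
[col 2] DLOSZ: children DO:{A,G}, LSZ:{A} ∩→ {A}; cost 0
[col 3] DO: children D:{C}, O:{G} ∪→ {C,G}; cost 1
[col 3] LZ: children L:{T}, Z:{T} ∩→ {T}; cost 0
[col 3] LSZ: children LZ:{T}, S:{G} ∪→ {G,T}; cost 1
[col 3] DLOSZ: children DO:{C,G}, LSZ:{G,T} ∩→ {G}; cost 0
[col 4] DO: children D:{T}, O:{G} ∪→ {G,T}; cost 1
[col 4] LZ: children L:{G}, Z:{C} ∪→ {C,G}; cost 1
[col 4] LSZ: children LZ:{C,G}, S:{A} ∪→ {A,C,G}; cost 1
[col 4] DLOSZ: children DO:{G,T}, LSZ:{A,C,G} ∩→ {G}; cost 0
[col 5] DO: children D:{G}, O:{A} ∪→ {A,G}; cost 1
[col 5] LZ: children L:{C}, Z:{T} ∪→ {C,T}; cost 1
[col 5] LSZ: children LZ:{C,T}, S:{C} ∩→ {C}; cost 0
[col 5] DLOSZ: children DO:{A,G}, LSZ:{C} ∪→ {A,C,G}; cost 1
[col 6] DO: children D:{T}, O:{A} ∪→ {A,T}; cost 1
[col 6] LZ: children L:{T}, Z:{C} ∪→ {C,T}; cost 1
[col 6] LSZ: children LZ:{C,T}, S:{G} ∪→ {C,G,T}; cost 1
[col 6] DLOSZ: children DO:{A,T}, LSZ:{C,G,T} ∩→ {T}; cost 0
per-site changes: [2, 2, 2, 2, 3, 3, 3]; total = 17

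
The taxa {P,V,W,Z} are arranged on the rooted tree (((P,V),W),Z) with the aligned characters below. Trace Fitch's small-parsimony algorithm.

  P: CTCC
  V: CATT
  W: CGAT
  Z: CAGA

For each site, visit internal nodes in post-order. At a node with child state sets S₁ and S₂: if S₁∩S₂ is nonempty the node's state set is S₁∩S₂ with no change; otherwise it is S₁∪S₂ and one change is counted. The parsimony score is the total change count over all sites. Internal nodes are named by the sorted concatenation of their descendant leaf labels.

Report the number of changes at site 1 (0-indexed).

2

PV@0: {C} ∩ {C} = {C} (intersection, +0)
PVW@0: {C} ∩ {C} = {C} (intersection, +0)
PVWZ@0: {C} ∩ {C} = {C} (intersection, +0)
PV@1: {T} ∪ {A} = {A,T} (union, +1)
PVW@1: {A,T} ∪ {G} = {A,G,T} (union, +1)
PVWZ@1: {A,G,T} ∩ {A} = {A} (intersection, +0)
PV@2: {C} ∪ {T} = {C,T} (union, +1)
PVW@2: {C,T} ∪ {A} = {A,C,T} (union, +1)
PVWZ@2: {A,C,T} ∪ {G} = {A,C,G,T} (union, +1)
PV@3: {C} ∪ {T} = {C,T} (union, +1)
PVW@3: {C,T} ∩ {T} = {T} (intersection, +0)
PVWZ@3: {T} ∪ {A} = {A,T} (union, +1)
per-site changes: [0, 2, 3, 2]; total = 7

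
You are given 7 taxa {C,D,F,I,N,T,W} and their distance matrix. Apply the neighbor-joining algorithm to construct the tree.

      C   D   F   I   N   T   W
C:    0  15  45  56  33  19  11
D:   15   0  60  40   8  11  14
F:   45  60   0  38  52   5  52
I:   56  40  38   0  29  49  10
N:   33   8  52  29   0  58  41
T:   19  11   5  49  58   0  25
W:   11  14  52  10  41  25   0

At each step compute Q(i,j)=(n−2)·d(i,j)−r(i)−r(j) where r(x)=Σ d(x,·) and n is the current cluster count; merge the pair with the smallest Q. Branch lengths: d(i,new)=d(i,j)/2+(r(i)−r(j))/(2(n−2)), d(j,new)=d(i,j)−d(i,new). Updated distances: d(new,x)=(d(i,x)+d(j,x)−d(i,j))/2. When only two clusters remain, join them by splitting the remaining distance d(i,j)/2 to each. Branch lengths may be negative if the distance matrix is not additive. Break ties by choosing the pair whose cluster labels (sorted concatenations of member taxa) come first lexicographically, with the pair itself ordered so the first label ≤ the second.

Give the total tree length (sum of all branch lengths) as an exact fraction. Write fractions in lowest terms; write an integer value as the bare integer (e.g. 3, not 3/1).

1263/16

step 1: merge (F,T) at d=5, Q=-394; branch lengths F→11, T→-6; new cluster FT
  updated: d(C,FT)=59/2, d(D,FT)=33, d(FT,I)=41, d(FT,N)=105/2, d(FT,W)=36
step 2: merge (I,W) at d=10, Q=-248; branch lengths I→13, W→-3; new cluster IW
  updated: d(C,IW)=57/2, d(D,IW)=22, d(FT,IW)=67/2, d(IW,N)=30
step 3: merge (D,N) at d=8, Q=-355/2; branch lengths D→-43/12, N→139/12; new cluster DN
  updated: d(C,DN)=20, d(DN,FT)=155/4, d(DN,IW)=22
step 4: merge (C,FT) at d=59/2, Q=-483/4; branch lengths C→141/16, FT→331/16; new cluster CFT
  updated: d(CFT,DN)=117/8, d(CFT,IW)=65/4
step 5: merge (CFT,DN) at d=117/8, Q=-423/8; branch lengths CFT→71/16, DN→163/16; new cluster CDFNT
  updated: d(CDFNT,IW)=189/16
step 6: merge (CDFNT,IW) at d=189/16; branch lengths CDFNT→189/32, IW→189/32; new cluster CDFINTW
final tree: (((C:141/16,(F:11,T:-6):331/16):71/16,(D:-43/12,N:139/12):163/16):189/32,(I:13,W:-3):189/32)
total length: 1263/16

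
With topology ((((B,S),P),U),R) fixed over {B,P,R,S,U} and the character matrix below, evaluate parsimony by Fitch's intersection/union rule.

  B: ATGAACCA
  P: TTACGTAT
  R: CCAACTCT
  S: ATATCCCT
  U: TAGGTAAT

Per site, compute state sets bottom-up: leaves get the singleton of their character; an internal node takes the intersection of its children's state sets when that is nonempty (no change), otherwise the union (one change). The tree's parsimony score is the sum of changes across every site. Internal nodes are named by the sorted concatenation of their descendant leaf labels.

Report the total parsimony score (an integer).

site 0, node BS: B={A} ∩ S={A} → {A} (+0)
site 0, node BPS: BS={A} ∪ P={T} → {A,T} (+1)
site 0, node BPSU: BPS={A,T} ∩ U={T} → {T} (+0)
site 0, node BPRSU: BPSU={T} ∪ R={C} → {C,T} (+1)
site 1, node BS: B={T} ∩ S={T} → {T} (+0)
site 1, node BPS: BS={T} ∩ P={T} → {T} (+0)
site 1, node BPSU: BPS={T} ∪ U={A} → {A,T} (+1)
site 1, node BPRSU: BPSU={A,T} ∪ R={C} → {A,C,T} (+1)
site 2, node BS: B={G} ∪ S={A} → {A,G} (+1)
site 2, node BPS: BS={A,G} ∩ P={A} → {A} (+0)
site 2, node BPSU: BPS={A} ∪ U={G} → {A,G} (+1)
site 2, node BPRSU: BPSU={A,G} ∩ R={A} → {A} (+0)
site 3, node BS: B={A} ∪ S={T} → {A,T} (+1)
site 3, node BPS: BS={A,T} ∪ P={C} → {A,C,T} (+1)
site 3, node BPSU: BPS={A,C,T} ∪ U={G} → {A,C,G,T} (+1)
site 3, node BPRSU: BPSU={A,C,G,T} ∩ R={A} → {A} (+0)
site 4, node BS: B={A} ∪ S={C} → {A,C} (+1)
site 4, node BPS: BS={A,C} ∪ P={G} → {A,C,G} (+1)
site 4, node BPSU: BPS={A,C,G} ∪ U={T} → {A,C,G,T} (+1)
site 4, node BPRSU: BPSU={A,C,G,T} ∩ R={C} → {C} (+0)
site 5, node BS: B={C} ∩ S={C} → {C} (+0)
site 5, node BPS: BS={C} ∪ P={T} → {C,T} (+1)
site 5, node BPSU: BPS={C,T} ∪ U={A} → {A,C,T} (+1)
site 5, node BPRSU: BPSU={A,C,T} ∩ R={T} → {T} (+0)
site 6, node BS: B={C} ∩ S={C} → {C} (+0)
site 6, node BPS: BS={C} ∪ P={A} → {A,C} (+1)
site 6, node BPSU: BPS={A,C} ∩ U={A} → {A} (+0)
site 6, node BPRSU: BPSU={A} ∪ R={C} → {A,C} (+1)
site 7, node BS: B={A} ∪ S={T} → {A,T} (+1)
site 7, node BPS: BS={A,T} ∩ P={T} → {T} (+0)
site 7, node BPSU: BPS={T} ∩ U={T} → {T} (+0)
site 7, node BPRSU: BPSU={T} ∩ R={T} → {T} (+0)
per-site changes: [2, 2, 2, 3, 3, 2, 2, 1]; total = 17

17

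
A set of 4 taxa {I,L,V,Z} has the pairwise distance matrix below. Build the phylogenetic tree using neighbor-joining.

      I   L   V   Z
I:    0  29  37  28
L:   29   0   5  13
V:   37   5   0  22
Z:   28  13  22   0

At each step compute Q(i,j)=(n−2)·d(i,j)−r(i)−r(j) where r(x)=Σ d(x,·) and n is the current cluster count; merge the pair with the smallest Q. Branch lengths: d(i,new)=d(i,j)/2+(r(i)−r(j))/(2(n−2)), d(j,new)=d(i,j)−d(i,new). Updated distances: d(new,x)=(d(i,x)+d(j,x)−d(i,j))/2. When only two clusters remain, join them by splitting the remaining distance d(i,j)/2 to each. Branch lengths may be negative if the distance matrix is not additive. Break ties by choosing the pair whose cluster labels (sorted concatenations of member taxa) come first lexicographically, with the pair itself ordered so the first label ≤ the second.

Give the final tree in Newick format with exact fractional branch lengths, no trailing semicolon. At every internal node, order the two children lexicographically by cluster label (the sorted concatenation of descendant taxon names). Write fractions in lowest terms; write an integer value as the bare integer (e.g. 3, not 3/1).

(((I:87/4,Z:25/4):35/4,L:-7/4):27/8,V:27/8)

1. join I+Z (d=28, Q=-101) ⇒ IZ; edges |I|=87/4, |Z|=25/4
  updated: d(IZ,L)=7, d(IZ,V)=31/2
2. join IZ+L (d=7, Q=-55/2) ⇒ ILZ; edges |IZ|=35/4, |L|=-7/4
  updated: d(ILZ,V)=27/4
3. join ILZ+V (d=27/4) ⇒ ILVZ; edges |ILZ|=27/8, |V|=27/8
final tree: (((I:87/4,Z:25/4):35/4,L:-7/4):27/8,V:27/8)
total length: 167/4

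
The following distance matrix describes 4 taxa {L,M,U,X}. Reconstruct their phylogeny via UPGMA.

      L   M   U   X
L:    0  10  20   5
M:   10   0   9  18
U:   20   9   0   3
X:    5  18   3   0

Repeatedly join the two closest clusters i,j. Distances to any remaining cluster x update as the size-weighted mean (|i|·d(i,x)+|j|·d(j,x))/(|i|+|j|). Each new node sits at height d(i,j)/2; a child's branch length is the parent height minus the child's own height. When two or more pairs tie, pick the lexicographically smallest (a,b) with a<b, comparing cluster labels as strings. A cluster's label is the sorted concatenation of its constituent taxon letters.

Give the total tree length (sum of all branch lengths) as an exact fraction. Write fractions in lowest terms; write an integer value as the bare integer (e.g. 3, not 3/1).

step 1: merge (U,X) at d=3; branch lengths U→3/2, X→3/2; new cluster UX
  updated: d(L,UX)=25/2, d(M,UX)=27/2
step 2: merge (L,M) at d=10; branch lengths L→5, M→5; new cluster LM
  updated: d(LM,UX)=13
step 3: merge (LM,UX) at d=13; branch lengths LM→3/2, UX→5; new cluster LMUX
final tree: ((L:5,M:5):3/2,(U:3/2,X:3/2):5)
total length: 39/2

39/2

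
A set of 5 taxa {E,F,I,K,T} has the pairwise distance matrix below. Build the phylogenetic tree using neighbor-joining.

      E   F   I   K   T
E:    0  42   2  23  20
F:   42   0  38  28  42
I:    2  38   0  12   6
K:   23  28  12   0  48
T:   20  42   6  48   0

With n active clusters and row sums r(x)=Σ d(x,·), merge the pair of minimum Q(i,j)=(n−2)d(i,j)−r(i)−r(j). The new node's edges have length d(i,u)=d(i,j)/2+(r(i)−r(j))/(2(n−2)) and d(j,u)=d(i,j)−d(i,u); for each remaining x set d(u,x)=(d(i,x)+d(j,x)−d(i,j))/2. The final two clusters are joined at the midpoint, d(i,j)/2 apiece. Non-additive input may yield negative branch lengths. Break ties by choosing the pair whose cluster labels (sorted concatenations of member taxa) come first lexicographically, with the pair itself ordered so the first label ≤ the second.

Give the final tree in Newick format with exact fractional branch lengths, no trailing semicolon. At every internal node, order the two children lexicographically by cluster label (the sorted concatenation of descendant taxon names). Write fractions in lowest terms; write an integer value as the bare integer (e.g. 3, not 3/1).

(((E:17/4,(F:41/2,K:15/2):57/4):15/4,I:-13/2):25/4,T:25/4)

step 1: merge (F,K) at d=28, Q=-177; branch lengths F→41/2, K→15/2; new cluster FK
  updated: d(E,FK)=37/2, d(FK,I)=11, d(FK,T)=31
step 2: merge (E,FK) at d=37/2, Q=-64; branch lengths E→17/4, FK→57/4; new cluster EFK
  updated: d(EFK,I)=-11/4, d(EFK,T)=65/4
step 3: merge (EFK,I) at d=-11/4, Q=-39/2; branch lengths EFK→15/4, I→-13/2; new cluster EFIK
  updated: d(EFIK,T)=25/2
step 4: merge (EFIK,T) at d=25/2; branch lengths EFIK→25/4, T→25/4; new cluster EFIKT
final tree: (((E:17/4,(F:41/2,K:15/2):57/4):15/4,I:-13/2):25/4,T:25/4)
total length: 225/4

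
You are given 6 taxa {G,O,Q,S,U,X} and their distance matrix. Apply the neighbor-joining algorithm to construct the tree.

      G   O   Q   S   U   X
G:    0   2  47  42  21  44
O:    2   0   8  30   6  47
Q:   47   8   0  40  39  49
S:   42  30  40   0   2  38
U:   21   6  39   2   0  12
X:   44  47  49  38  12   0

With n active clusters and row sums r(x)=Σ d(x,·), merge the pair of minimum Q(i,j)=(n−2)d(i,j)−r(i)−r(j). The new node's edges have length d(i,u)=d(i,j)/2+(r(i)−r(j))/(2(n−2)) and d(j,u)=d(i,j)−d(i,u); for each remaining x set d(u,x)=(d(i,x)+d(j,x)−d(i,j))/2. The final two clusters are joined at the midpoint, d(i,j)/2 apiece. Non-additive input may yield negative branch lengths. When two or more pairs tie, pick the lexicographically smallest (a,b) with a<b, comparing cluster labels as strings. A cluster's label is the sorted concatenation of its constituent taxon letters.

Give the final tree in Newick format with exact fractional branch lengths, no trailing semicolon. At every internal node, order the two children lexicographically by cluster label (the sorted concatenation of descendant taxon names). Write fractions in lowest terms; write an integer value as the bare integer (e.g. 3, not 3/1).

((((G:25/2,(O:-29/4,Q:61/4):8):213/16,X:327/16):57/16,S:187/16):-155/32,U:-155/32)

step 1: merge (O,Q) at d=8, Q=-244; branch lengths O→-29/4, Q→61/4; new cluster OQ
  updated: d(G,OQ)=41/2, d(OQ,S)=31, d(OQ,U)=37/2, d(OQ,X)=44
step 2: merge (G,OQ) at d=41/2, Q=-180; branch lengths G→25/2, OQ→8; new cluster GOQ
  updated: d(GOQ,S)=105/4, d(GOQ,U)=19/2, d(GOQ,X)=135/4
step 3: merge (GOQ,X) at d=135/4, Q=-343/4; branch lengths GOQ→213/16, X→327/16; new cluster GOQX
  updated: d(GOQX,S)=61/4, d(GOQX,U)=-49/8
step 4: merge (GOQX,S) at d=61/4, Q=-89/8; branch lengths GOQX→57/16, S→187/16; new cluster GOQSX
  updated: d(GOQSX,U)=-155/16
step 5: merge (GOQSX,U) at d=-155/16; branch lengths GOQSX→-155/32, U→-155/32; new cluster GOQSUX
final tree: ((((G:25/2,(O:-29/4,Q:61/4):8):213/16,X:327/16):57/16,S:187/16):-155/32,U:-155/32)
total length: 1085/16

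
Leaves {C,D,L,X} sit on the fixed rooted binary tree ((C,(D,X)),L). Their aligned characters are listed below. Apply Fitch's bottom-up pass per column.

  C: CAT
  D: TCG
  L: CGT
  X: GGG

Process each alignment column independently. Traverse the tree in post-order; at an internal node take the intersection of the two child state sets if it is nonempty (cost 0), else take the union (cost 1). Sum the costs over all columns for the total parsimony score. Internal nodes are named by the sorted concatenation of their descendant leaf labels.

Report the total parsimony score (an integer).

DX@0: {T} ∪ {G} = {G,T} (union, +1)
CDX@0: {C} ∪ {G,T} = {C,G,T} (union, +1)
CDLX@0: {C,G,T} ∩ {C} = {C} (intersection, +0)
DX@1: {C} ∪ {G} = {C,G} (union, +1)
CDX@1: {A} ∪ {C,G} = {A,C,G} (union, +1)
CDLX@1: {A,C,G} ∩ {G} = {G} (intersection, +0)
DX@2: {G} ∩ {G} = {G} (intersection, +0)
CDX@2: {T} ∪ {G} = {G,T} (union, +1)
CDLX@2: {G,T} ∩ {T} = {T} (intersection, +0)
per-site changes: [2, 2, 1]; total = 5

5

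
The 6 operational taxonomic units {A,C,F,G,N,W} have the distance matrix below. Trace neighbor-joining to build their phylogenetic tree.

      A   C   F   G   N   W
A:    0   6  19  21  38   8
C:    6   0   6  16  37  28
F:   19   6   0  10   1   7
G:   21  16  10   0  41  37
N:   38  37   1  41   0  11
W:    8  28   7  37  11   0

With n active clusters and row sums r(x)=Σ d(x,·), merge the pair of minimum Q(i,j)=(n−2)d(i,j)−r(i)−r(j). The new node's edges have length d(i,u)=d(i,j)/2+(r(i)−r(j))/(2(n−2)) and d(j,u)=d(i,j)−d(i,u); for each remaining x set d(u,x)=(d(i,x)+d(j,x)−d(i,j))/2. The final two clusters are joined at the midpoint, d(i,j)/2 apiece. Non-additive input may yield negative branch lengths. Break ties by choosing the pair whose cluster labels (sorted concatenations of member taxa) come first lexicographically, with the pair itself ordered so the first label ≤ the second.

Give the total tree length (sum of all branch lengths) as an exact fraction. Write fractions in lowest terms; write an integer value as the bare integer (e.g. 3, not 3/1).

673/16

step 1: merge (N,W) at d=11, Q=-175; branch lengths N→81/8, W→7/8; new cluster NW
  updated: d(A,NW)=35/2, d(C,NW)=27, d(F,NW)=-3/2, d(G,NW)=67/2
step 2: merge (F,NW) at d=-3/2, Q=-229/2; branch lengths F→-95/12, NW→77/12; new cluster FNW
  updated: d(A,FNW)=19, d(C,FNW)=69/4, d(FNW,G)=45/2
step 3: merge (A,C) at d=6, Q=-293/4; branch lengths A→75/16, C→21/16; new cluster AC
  updated: d(AC,FNW)=121/8, d(AC,G)=31/2
step 4: merge (AC,FNW) at d=121/8, Q=-425/8; branch lengths AC→65/16, FNW→177/16; new cluster ACFNW
  updated: d(ACFNW,G)=183/16
step 5: merge (ACFNW,G) at d=183/16; branch lengths ACFNW→183/32, G→183/32; new cluster ACFGNW
final tree: (((A:75/16,C:21/16):65/16,(F:-95/12,(N:81/8,W:7/8):77/12):177/16):183/32,G:183/32)
total length: 673/16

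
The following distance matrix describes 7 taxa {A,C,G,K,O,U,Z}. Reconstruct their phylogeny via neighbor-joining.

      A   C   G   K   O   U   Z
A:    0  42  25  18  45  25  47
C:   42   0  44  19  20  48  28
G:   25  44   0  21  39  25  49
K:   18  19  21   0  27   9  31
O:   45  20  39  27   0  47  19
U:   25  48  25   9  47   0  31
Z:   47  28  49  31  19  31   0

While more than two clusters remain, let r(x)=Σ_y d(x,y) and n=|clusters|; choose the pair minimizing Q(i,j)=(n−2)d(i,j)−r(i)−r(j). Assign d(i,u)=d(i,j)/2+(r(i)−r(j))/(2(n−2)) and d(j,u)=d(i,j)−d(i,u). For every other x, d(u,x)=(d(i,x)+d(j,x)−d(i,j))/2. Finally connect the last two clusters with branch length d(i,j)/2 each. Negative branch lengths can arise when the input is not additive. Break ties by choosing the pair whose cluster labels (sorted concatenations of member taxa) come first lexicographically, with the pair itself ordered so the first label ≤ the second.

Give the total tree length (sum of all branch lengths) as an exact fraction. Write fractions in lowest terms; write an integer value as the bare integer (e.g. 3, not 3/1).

175/2

1. join O+Z (d=19, Q=-307) ⇒ OZ; edges |O|=87/10, |Z|=103/10
  updated: d(A,OZ)=73/2, d(C,OZ)=29/2, d(G,OZ)=69/2, d(K,OZ)=39/2, d(OZ,U)=59/2
2. join C+OZ (d=29/2, Q=-244) ⇒ COZ; edges |C|=91/8, |OZ|=25/8
  updated: d(A,COZ)=32, d(COZ,G)=32, d(COZ,K)=12, d(COZ,U)=63/2
3. join COZ+K (d=12, Q=-263/2) ⇒ CKOZ; edges |COZ|=167/12, |K|=-23/12
  updated: d(A,CKOZ)=19, d(CKOZ,G)=41/2, d(CKOZ,U)=57/4
4. join A+G (d=25, Q=-179/2) ⇒ AG; edges |A|=97/8, |G|=103/8
  updated: d(AG,CKOZ)=29/4, d(AG,U)=25/2
5. join AG+CKOZ (d=29/4, Q=-34) ⇒ ACGKOZ; edges |AG|=11/4, |CKOZ|=9/2
  updated: d(ACGKOZ,U)=39/4
6. join ACGKOZ+U (d=39/4) ⇒ ACGKOUZ; edges |ACGKOZ|=39/8, |U|=39/8
final tree: (((A:97/8,G:103/8):11/4,((C:91/8,(O:87/10,Z:103/10):25/8):167/12,K:-23/12):9/2):39/8,U:39/8)
total length: 175/2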